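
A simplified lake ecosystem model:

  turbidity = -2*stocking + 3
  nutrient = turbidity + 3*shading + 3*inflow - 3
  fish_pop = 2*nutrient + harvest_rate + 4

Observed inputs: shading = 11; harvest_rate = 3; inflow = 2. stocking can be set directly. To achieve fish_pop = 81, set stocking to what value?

stocking = 1

Substituting into the nutrient equation gives nutrient = -2*stocking + 39.
Substituting into the fish_pop equation gives fish_pop = -4*stocking + 85.
Solve -4*stocking + 85 = 81: stocking = (81 - 85) / -4 = 1.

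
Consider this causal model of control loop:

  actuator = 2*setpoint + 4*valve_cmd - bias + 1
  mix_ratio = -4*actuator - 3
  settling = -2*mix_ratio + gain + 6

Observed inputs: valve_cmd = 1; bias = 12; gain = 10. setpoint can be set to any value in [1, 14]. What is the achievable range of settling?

Substituting into the actuator equation gives actuator = 2*setpoint - 7.
So mix_ratio = -8*setpoint + 25.
settling becomes 16*setpoint - 34.
Linear in setpoint, so extremes are at the endpoints: setpoint = 1 gives settling = -18; setpoint = 14 gives settling = 190.

-18 to 190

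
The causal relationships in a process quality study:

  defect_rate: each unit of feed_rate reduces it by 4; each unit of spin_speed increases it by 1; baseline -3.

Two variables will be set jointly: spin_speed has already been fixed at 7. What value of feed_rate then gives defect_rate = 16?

With spin_speed held at 7:
Substituting into the defect_rate equation gives defect_rate = -4*feed_rate + 4.
Solve -4*feed_rate + 4 = 16: feed_rate = (16 - 4) / -4 = -3.

feed_rate = -3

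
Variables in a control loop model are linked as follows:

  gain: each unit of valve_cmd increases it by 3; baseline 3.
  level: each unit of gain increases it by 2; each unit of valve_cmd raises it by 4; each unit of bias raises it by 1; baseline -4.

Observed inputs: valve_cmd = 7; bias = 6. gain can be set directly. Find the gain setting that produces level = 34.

gain = 2

Intervening on gain fixes its value directly, overriding its dependence on valve_cmd.
Substituting into the level equation gives level = 2*gain + 30.
Solve 2*gain + 30 = 34: gain = (34 - 30) / 2 = 2.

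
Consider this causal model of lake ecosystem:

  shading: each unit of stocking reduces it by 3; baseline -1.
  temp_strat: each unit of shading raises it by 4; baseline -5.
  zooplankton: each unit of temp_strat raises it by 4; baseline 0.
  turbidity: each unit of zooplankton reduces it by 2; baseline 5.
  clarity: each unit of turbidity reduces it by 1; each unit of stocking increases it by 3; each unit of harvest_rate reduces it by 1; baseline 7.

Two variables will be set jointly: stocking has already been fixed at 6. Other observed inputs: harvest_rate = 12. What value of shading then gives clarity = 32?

With stocking held at 6:
Intervening on shading fixes its value directly, overriding its dependence on stocking.
Substituting into the zooplankton equation gives zooplankton = 16*shading - 20.
turbidity becomes -32*shading + 45.
Substituting into the clarity equation gives clarity = 32*shading - 32.
Solve 32*shading - 32 = 32: shading = (32 + 32) / 32 = 2.

shading = 2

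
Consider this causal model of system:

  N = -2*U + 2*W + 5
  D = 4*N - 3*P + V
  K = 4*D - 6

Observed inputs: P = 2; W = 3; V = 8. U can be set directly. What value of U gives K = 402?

U = -7

Substituting into the N equation gives N = -2*U + 11.
Substituting into the D equation gives D = -8*U + 46.
K becomes -32*U + 178.
Solve -32*U + 178 = 402: U = (402 - 178) / -32 = -7.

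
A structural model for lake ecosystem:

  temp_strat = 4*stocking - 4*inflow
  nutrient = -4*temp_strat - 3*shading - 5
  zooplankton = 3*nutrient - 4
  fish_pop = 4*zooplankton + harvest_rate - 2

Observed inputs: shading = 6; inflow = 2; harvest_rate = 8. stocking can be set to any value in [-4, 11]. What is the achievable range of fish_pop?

Substituting into the temp_strat equation gives temp_strat = 4*stocking - 8.
This gives nutrient = -16*stocking + 9.
Substituting into the zooplankton equation gives zooplankton = -48*stocking + 23.
So fish_pop = -192*stocking + 98.
Linear in stocking, so extremes are at the endpoints: stocking = -4 gives fish_pop = 866; stocking = 11 gives fish_pop = -2014.

-2014 to 866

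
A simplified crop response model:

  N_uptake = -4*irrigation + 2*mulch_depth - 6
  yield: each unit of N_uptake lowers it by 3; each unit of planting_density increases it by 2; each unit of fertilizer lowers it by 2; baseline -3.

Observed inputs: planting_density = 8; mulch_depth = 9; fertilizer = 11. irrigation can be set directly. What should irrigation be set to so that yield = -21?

Substituting into the N_uptake equation gives N_uptake = -4*irrigation + 12.
Substituting into the yield equation gives yield = 12*irrigation - 45.
Solve 12*irrigation - 45 = -21: irrigation = (-21 + 45) / 12 = 2.

irrigation = 2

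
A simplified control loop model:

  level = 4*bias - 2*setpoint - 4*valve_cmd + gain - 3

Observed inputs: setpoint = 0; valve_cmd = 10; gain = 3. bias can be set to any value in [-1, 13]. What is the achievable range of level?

-44 to 12

Substituting into the level equation gives level = 4*bias - 40.
Linear in bias, so extremes are at the endpoints: bias = -1 gives level = -44; bias = 13 gives level = 12.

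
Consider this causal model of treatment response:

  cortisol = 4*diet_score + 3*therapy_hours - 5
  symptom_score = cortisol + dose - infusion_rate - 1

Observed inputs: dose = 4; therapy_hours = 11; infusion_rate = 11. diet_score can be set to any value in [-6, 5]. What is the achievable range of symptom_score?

Substituting into the cortisol equation gives cortisol = 4*diet_score + 28.
Substituting into the symptom_score equation gives symptom_score = 4*diet_score + 20.
Linear in diet_score, so extremes are at the endpoints: diet_score = -6 gives symptom_score = -4; diet_score = 5 gives symptom_score = 40.

-4 to 40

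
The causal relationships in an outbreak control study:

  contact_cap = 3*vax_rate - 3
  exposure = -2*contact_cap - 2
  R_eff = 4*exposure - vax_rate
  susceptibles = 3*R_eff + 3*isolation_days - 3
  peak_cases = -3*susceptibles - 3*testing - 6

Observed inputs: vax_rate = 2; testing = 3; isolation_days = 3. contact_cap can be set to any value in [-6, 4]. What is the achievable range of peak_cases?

-375 to 345

Intervening on contact_cap fixes its value directly, overriding its dependence on vax_rate.
Substituting into the R_eff equation gives R_eff = -8*contact_cap - 10.
susceptibles becomes -24*contact_cap - 24.
peak_cases becomes 72*contact_cap + 57.
Linear in contact_cap, so extremes are at the endpoints: contact_cap = -6 gives peak_cases = -375; contact_cap = 4 gives peak_cases = 345.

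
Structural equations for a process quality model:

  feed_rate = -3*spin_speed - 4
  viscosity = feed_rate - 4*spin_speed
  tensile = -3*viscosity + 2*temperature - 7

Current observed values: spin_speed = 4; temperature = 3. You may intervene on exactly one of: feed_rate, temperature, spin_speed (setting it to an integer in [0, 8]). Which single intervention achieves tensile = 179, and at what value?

set spin_speed = 8

Intervening on feed_rate: tensile = -3*feed_rate + 47. Reaching 179 requires feed_rate = -44, outside [0, 8].
Intervening on temperature: tensile = 2*temperature + 89. Reaching 179 requires temperature = 45, outside [0, 8].
Intervening on spin_speed: with other inputs at their observed values, tensile = 21*spin_speed + 11. Solving for 179 gives spin_speed = 8, within [0, 8].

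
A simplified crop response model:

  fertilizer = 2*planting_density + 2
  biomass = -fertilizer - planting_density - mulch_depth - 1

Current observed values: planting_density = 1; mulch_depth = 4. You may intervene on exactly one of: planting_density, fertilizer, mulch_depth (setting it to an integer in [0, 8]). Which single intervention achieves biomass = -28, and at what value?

Intervening on planting_density: with other inputs at their observed values, biomass = -3*planting_density - 7. Solving for -28 gives planting_density = 7, within [0, 8].
Intervening on fertilizer: biomass = -fertilizer - 6. Reaching -28 requires fertilizer = 22, outside [0, 8].
Intervening on mulch_depth: biomass = -mulch_depth - 6. Reaching -28 requires mulch_depth = 22, outside [0, 8].

set planting_density = 7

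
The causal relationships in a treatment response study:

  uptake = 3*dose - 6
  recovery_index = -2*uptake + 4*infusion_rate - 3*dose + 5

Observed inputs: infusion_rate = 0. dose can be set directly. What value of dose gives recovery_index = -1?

Substituting into the recovery_index equation gives recovery_index = -9*dose + 17.
Solve -9*dose + 17 = -1: dose = (-1 - 17) / -9 = 2.

dose = 2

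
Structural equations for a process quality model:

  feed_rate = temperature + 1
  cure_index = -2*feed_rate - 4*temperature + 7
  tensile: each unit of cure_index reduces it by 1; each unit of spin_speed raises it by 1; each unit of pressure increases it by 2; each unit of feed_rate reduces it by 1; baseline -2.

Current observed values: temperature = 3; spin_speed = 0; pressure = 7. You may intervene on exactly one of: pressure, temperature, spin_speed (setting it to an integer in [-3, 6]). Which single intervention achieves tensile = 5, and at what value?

Intervening on pressure: with other inputs at their observed values, tensile = 2*pressure + 7. Solving for 5 gives pressure = -1, within [-3, 6].
Intervening on temperature: tensile = 5*temperature + 6. Reaching 5 requires temperature = -1/5, not an integer.
Intervening on spin_speed: tensile = spin_speed + 21. Reaching 5 requires spin_speed = -16, outside [-3, 6].

set pressure = -1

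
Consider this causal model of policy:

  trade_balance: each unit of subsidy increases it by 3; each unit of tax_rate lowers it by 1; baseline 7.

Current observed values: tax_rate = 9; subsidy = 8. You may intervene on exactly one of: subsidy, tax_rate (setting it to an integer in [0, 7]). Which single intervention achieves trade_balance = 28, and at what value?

Intervening on subsidy: trade_balance = 3*subsidy - 2. Reaching 28 requires subsidy = 10, outside [0, 7].
Intervening on tax_rate: with other inputs at their observed values, trade_balance = -tax_rate + 31. Solving for 28 gives tax_rate = 3, within [0, 7].

set tax_rate = 3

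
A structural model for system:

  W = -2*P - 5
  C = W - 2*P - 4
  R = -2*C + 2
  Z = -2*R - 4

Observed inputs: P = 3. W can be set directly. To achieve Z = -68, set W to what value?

W = -5

Intervening on W fixes its value directly, overriding its dependence on P.
Substituting into the C equation gives C = W - 10.
R becomes -2*W + 22.
Substituting into the Z equation gives Z = 4*W - 48.
Solve 4*W - 48 = -68: W = (-68 + 48) / 4 = -5.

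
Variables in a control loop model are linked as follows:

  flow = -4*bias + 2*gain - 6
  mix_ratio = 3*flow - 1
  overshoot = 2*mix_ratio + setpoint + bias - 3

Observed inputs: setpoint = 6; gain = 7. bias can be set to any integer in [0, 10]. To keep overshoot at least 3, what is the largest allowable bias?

bias = 2

Substituting into the flow equation gives flow = -4*bias + 8.
This gives mix_ratio = -12*bias + 23.
Substituting into the overshoot equation gives overshoot = -23*bias + 49.
Require -23*bias + 49 ≥ 3, so bias ≤ 2.
The largest integer in [0, 10] satisfying this is 2.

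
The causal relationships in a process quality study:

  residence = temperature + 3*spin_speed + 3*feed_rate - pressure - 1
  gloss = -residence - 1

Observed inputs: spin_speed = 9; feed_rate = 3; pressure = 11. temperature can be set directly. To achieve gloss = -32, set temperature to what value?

Substituting into the residence equation gives residence = temperature + 24.
Substituting into the gloss equation gives gloss = -temperature - 25.
Solve -temperature - 25 = -32: temperature = (-32 + 25) / -1 = 7.

temperature = 7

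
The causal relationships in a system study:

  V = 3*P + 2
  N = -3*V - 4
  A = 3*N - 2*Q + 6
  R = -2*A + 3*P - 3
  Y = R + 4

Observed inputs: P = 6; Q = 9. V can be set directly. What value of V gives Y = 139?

Intervening on V fixes its value directly, overriding its dependence on P.
Substituting into the A equation gives A = -9*V - 24.
This gives R = 18*V + 63.
Substituting into the Y equation gives Y = 18*V + 67.
Solve 18*V + 67 = 139: V = (139 - 67) / 18 = 4.

V = 4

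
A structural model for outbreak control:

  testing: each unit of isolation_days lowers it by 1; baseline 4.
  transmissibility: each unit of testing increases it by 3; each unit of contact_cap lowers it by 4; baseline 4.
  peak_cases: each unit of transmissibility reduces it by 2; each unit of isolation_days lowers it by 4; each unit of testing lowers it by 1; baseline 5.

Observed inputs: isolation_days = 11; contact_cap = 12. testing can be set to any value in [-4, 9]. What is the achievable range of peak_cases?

Intervening on testing fixes its value directly, overriding its dependence on isolation_days.
Substituting into the transmissibility equation gives transmissibility = 3*testing - 44.
Substituting into the peak_cases equation gives peak_cases = -7*testing + 49.
Linear in testing, so extremes are at the endpoints: testing = -4 gives peak_cases = 77; testing = 9 gives peak_cases = -14.

-14 to 77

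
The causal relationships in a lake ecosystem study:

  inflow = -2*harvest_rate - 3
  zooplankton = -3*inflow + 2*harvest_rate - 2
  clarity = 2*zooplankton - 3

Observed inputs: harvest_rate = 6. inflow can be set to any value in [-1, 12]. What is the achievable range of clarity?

Intervening on inflow fixes its value directly, overriding its dependence on harvest_rate.
Substituting into the zooplankton equation gives zooplankton = -3*inflow + 10.
This gives clarity = -6*inflow + 17.
Linear in inflow, so extremes are at the endpoints: inflow = -1 gives clarity = 23; inflow = 12 gives clarity = -55.

-55 to 23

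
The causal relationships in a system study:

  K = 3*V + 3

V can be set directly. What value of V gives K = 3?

Solve 3*V + 3 = 3: V = (3 - 3) / 3 = 0.

V = 0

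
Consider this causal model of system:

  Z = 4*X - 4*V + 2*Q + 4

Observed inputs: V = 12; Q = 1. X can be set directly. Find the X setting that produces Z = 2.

Substituting into the Z equation gives Z = 4*X - 42.
Solve 4*X - 42 = 2: X = (2 + 42) / 4 = 11.

X = 11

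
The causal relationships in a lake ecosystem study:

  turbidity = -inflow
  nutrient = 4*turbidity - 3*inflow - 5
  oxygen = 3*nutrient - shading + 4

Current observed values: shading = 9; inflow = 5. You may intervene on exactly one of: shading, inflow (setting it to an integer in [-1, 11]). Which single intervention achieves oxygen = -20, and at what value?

Intervening on shading: oxygen = -shading - 116. Reaching -20 requires shading = -96, outside [-1, 11].
Intervening on inflow: with other inputs at their observed values, oxygen = -21*inflow - 20. Solving for -20 gives inflow = 0, within [-1, 11].

set inflow = 0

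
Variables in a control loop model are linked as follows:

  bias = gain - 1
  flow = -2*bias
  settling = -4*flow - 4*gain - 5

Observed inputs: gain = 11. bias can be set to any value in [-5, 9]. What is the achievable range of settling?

Intervening on bias fixes its value directly, overriding its dependence on gain.
Substituting into the settling equation gives settling = 8*bias - 49.
Linear in bias, so extremes are at the endpoints: bias = -5 gives settling = -89; bias = 9 gives settling = 23.

-89 to 23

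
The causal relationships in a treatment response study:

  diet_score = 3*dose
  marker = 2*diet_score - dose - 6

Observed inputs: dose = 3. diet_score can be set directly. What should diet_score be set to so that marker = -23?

Intervening on diet_score fixes its value directly, overriding its dependence on dose.
Substituting into the marker equation gives marker = 2*diet_score - 9.
Solve 2*diet_score - 9 = -23: diet_score = (-23 + 9) / 2 = -7.

diet_score = -7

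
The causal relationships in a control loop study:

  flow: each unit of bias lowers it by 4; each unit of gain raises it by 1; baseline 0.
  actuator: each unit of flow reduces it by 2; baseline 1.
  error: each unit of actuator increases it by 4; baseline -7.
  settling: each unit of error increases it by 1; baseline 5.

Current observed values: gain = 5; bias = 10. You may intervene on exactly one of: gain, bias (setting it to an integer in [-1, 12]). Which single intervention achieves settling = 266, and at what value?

set gain = 7

Intervening on gain: with other inputs at their observed values, settling = -8*gain + 322. Solving for 266 gives gain = 7, within [-1, 12].
Intervening on bias: settling = 32*bias - 38. Reaching 266 requires bias = 19/2, not an integer.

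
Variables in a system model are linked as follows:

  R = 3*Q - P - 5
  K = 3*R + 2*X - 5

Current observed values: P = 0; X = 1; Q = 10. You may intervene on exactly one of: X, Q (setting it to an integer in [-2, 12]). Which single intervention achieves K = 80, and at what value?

Intervening on X: with other inputs at their observed values, K = 2*X + 70. Solving for 80 gives X = 5, within [-2, 12].
Intervening on Q: K = 9*Q - 18. Reaching 80 requires Q = 98/9, not an integer.

set X = 5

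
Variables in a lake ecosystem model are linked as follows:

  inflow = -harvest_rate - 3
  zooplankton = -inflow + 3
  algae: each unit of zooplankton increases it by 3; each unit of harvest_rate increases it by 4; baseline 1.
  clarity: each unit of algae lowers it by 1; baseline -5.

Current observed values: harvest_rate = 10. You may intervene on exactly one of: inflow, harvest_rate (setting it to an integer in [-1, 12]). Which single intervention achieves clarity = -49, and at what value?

Intervening on inflow: with other inputs at their observed values, clarity = 3*inflow - 55. Solving for -49 gives inflow = 2, within [-1, 12].
Intervening on harvest_rate: clarity = -7*harvest_rate - 24. Reaching -49 requires harvest_rate = 25/7, not an integer.

set inflow = 2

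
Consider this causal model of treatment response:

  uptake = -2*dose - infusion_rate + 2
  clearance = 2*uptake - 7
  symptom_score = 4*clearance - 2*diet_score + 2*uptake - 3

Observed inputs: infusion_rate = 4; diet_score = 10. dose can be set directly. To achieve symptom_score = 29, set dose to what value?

dose = -5

Substituting into the uptake equation gives uptake = -2*dose - 2.
So clearance = -4*dose - 11.
symptom_score becomes -20*dose - 71.
Solve -20*dose - 71 = 29: dose = (29 + 71) / -20 = -5.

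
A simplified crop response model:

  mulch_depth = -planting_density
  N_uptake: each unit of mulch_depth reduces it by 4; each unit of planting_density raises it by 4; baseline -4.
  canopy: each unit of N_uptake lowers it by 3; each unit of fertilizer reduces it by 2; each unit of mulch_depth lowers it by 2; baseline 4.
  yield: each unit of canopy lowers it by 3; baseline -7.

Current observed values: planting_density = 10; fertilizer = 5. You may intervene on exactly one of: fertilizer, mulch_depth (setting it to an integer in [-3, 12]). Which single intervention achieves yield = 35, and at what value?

Intervening on fertilizer: yield = 6*fertilizer + 605. Reaching 35 requires fertilizer = -95, outside [-3, 12].
Intervening on mulch_depth: with other inputs at their observed values, yield = -30*mulch_depth + 335. Solving for 35 gives mulch_depth = 10, within [-3, 12].

set mulch_depth = 10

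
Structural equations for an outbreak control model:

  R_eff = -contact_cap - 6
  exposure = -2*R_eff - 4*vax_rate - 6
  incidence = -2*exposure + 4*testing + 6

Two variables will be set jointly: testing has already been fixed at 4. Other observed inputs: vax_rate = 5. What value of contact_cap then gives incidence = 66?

With testing held at 4:
Substituting into the exposure equation gives exposure = 2*contact_cap - 14.
Substituting into the incidence equation gives incidence = -4*contact_cap + 50.
Solve -4*contact_cap + 50 = 66: contact_cap = (66 - 50) / -4 = -4.

contact_cap = -4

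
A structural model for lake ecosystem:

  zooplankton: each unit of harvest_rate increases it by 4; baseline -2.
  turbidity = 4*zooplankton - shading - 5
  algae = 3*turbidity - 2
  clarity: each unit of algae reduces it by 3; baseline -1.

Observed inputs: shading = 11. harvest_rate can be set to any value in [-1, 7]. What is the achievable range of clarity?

-787 to 365

Substituting into the turbidity equation gives turbidity = 16*harvest_rate - 24.
Substituting into the algae equation gives algae = 48*harvest_rate - 74.
Substituting into the clarity equation gives clarity = -144*harvest_rate + 221.
Linear in harvest_rate, so extremes are at the endpoints: harvest_rate = -1 gives clarity = 365; harvest_rate = 7 gives clarity = -787.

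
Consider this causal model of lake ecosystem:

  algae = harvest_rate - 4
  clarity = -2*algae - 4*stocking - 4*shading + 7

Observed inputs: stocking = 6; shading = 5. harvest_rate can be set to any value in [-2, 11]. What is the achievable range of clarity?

-51 to -25

Substituting into the clarity equation gives clarity = -2*harvest_rate - 29.
Linear in harvest_rate, so extremes are at the endpoints: harvest_rate = -2 gives clarity = -25; harvest_rate = 11 gives clarity = -51.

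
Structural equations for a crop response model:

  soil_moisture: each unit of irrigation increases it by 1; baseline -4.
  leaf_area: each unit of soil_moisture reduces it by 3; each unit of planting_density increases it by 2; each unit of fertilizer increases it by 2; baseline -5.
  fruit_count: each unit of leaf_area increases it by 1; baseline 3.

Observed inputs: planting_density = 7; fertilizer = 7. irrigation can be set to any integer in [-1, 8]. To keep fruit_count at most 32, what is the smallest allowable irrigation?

Substituting into the leaf_area equation gives leaf_area = -3*irrigation + 35.
Substituting into the fruit_count equation gives fruit_count = -3*irrigation + 38.
Require -3*irrigation + 38 ≤ 32, so irrigation ≥ 2.
The smallest integer in [-1, 8] satisfying this is 2.

irrigation = 2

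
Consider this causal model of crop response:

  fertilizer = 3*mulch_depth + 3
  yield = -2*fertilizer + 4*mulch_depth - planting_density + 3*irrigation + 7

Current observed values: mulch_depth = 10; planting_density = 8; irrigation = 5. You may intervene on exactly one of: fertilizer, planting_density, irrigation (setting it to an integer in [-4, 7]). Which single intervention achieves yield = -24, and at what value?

set irrigation = 1

Intervening on fertilizer: yield = -2*fertilizer + 54. Reaching -24 requires fertilizer = 39, outside [-4, 7].
Intervening on planting_density: yield = -planting_density - 4. Reaching -24 requires planting_density = 20, outside [-4, 7].
Intervening on irrigation: with other inputs at their observed values, yield = 3*irrigation - 27. Solving for -24 gives irrigation = 1, within [-4, 7].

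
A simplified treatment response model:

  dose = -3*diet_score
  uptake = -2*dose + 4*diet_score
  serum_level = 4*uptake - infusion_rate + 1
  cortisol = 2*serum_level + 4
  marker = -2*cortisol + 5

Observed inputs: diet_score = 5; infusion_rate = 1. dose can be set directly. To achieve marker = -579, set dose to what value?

Intervening on dose fixes its value directly, overriding its dependence on diet_score.
Substituting into the uptake equation gives uptake = -2*dose + 20.
Substituting into the serum_level equation gives serum_level = -8*dose + 80.
Substituting into the cortisol equation gives cortisol = -16*dose + 164.
Substituting into the marker equation gives marker = 32*dose - 323.
Solve 32*dose - 323 = -579: dose = (-579 + 323) / 32 = -8.

dose = -8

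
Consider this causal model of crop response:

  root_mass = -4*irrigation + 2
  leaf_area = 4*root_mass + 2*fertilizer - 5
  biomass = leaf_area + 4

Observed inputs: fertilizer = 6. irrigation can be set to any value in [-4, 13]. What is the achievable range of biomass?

Substituting into the leaf_area equation gives leaf_area = -16*irrigation + 15.
So biomass = -16*irrigation + 19.
Linear in irrigation, so extremes are at the endpoints: irrigation = -4 gives biomass = 83; irrigation = 13 gives biomass = -189.

-189 to 83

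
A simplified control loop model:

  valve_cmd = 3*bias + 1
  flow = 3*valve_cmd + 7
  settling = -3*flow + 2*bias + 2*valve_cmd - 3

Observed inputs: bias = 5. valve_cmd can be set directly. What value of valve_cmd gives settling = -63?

valve_cmd = 7

Intervening on valve_cmd fixes its value directly, overriding its dependence on bias.
Substituting into the settling equation gives settling = -7*valve_cmd - 14.
Solve -7*valve_cmd - 14 = -63: valve_cmd = (-63 + 14) / -7 = 7.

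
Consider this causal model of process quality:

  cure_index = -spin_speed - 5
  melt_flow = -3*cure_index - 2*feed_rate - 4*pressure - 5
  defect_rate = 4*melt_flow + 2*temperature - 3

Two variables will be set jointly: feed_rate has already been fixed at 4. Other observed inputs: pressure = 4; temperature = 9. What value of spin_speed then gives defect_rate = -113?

With feed_rate held at 4:
Substituting into the melt_flow equation gives melt_flow = 3*spin_speed - 14.
Substituting into the defect_rate equation gives defect_rate = 12*spin_speed - 41.
Solve 12*spin_speed - 41 = -113: spin_speed = (-113 + 41) / 12 = -6.

spin_speed = -6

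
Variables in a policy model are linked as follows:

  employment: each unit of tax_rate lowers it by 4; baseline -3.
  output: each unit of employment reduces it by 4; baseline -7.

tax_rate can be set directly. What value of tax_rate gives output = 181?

tax_rate = 11

Substituting into the output equation gives output = 16*tax_rate + 5.
Solve 16*tax_rate + 5 = 181: tax_rate = (181 - 5) / 16 = 11.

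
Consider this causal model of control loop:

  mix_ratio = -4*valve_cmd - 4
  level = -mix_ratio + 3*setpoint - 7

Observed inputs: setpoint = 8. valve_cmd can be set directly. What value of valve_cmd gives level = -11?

valve_cmd = -8

Substituting into the level equation gives level = 4*valve_cmd + 21.
Solve 4*valve_cmd + 21 = -11: valve_cmd = (-11 - 21) / 4 = -8.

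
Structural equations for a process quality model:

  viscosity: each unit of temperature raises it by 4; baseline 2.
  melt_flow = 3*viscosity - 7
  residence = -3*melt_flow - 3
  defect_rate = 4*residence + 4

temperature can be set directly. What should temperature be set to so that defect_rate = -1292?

temperature = 9

Substituting into the melt_flow equation gives melt_flow = 12*temperature - 1.
This gives residence = -36*temperature.
This gives defect_rate = -144*temperature + 4.
Solve -144*temperature + 4 = -1292: temperature = (-1292 - 4) / -144 = 9.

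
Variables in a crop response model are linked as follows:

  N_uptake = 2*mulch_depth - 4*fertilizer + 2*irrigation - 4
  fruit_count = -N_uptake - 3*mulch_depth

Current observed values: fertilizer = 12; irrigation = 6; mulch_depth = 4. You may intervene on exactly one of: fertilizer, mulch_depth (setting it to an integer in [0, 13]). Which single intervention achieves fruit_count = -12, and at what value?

set fertilizer = 4

Intervening on fertilizer: with other inputs at their observed values, fruit_count = 4*fertilizer - 28. Solving for -12 gives fertilizer = 4, within [0, 13].
Intervening on mulch_depth: fruit_count = -5*mulch_depth + 40. Reaching -12 requires mulch_depth = 52/5, not an integer.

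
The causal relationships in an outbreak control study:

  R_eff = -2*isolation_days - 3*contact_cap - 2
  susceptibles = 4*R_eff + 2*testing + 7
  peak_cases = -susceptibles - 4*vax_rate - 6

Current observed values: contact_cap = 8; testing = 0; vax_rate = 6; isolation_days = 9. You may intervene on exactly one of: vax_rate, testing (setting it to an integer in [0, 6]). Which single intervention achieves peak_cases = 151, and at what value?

set vax_rate = 3

Intervening on vax_rate: with other inputs at their observed values, peak_cases = -4*vax_rate + 163. Solving for 151 gives vax_rate = 3, within [0, 6].
Intervening on testing: peak_cases = -2*testing + 139. Reaching 151 requires testing = -6, outside [0, 6].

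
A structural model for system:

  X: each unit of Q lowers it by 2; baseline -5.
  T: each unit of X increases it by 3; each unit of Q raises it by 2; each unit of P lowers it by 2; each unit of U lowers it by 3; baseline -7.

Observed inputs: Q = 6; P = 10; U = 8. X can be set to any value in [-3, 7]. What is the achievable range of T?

Intervening on X fixes its value directly, overriding its dependence on Q.
Substituting into the T equation gives T = 3*X - 39.
Linear in X, so extremes are at the endpoints: X = -3 gives T = -48; X = 7 gives T = -18.

-48 to -18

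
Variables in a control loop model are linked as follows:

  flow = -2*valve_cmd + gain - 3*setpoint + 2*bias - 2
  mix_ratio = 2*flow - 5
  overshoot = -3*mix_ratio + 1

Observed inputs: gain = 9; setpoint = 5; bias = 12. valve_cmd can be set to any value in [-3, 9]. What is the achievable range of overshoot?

Substituting into the flow equation gives flow = -2*valve_cmd + 16.
Substituting into the mix_ratio equation gives mix_ratio = -4*valve_cmd + 27.
Substituting into the overshoot equation gives overshoot = 12*valve_cmd - 80.
Linear in valve_cmd, so extremes are at the endpoints: valve_cmd = -3 gives overshoot = -116; valve_cmd = 9 gives overshoot = 28.

-116 to 28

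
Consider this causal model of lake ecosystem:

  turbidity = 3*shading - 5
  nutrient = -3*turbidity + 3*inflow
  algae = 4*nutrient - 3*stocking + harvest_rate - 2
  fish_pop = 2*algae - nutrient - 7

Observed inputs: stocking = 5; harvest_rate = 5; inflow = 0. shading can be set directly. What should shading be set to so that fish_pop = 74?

Substituting into the nutrient equation gives nutrient = -9*shading + 15.
This gives algae = -36*shading + 48.
Substituting into the fish_pop equation gives fish_pop = -63*shading + 74.
Solve -63*shading + 74 = 74: shading = (74 - 74) / -63 = 0.

shading = 0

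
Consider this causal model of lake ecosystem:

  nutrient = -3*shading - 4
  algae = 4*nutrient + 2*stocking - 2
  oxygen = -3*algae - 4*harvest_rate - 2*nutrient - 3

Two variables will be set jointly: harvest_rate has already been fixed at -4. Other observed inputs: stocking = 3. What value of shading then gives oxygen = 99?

shading = 1

With harvest_rate held at -4:
Substituting into the algae equation gives algae = -12*shading - 12.
oxygen becomes 42*shading + 57.
Solve 42*shading + 57 = 99: shading = (99 - 57) / 42 = 1.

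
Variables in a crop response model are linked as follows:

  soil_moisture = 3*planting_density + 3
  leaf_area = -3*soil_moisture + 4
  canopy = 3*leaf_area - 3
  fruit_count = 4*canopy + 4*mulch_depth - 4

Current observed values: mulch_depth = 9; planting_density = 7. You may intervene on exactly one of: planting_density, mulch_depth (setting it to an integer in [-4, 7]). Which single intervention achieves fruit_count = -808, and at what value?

set mulch_depth = 6

Intervening on planting_density: fruit_count = -108*planting_density - 40. Reaching -808 requires planting_density = 64/9, not an integer.
Intervening on mulch_depth: with other inputs at their observed values, fruit_count = 4*mulch_depth - 832. Solving for -808 gives mulch_depth = 6, within [-4, 7].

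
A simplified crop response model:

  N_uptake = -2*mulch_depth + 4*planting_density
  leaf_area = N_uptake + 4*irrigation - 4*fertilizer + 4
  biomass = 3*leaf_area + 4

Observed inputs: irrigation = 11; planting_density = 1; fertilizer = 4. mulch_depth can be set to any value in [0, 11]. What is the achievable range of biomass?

46 to 112

Substituting into the N_uptake equation gives N_uptake = -2*mulch_depth + 4.
Substituting into the leaf_area equation gives leaf_area = -2*mulch_depth + 36.
This gives biomass = -6*mulch_depth + 112.
Linear in mulch_depth, so extremes are at the endpoints: mulch_depth = 0 gives biomass = 112; mulch_depth = 11 gives biomass = 46.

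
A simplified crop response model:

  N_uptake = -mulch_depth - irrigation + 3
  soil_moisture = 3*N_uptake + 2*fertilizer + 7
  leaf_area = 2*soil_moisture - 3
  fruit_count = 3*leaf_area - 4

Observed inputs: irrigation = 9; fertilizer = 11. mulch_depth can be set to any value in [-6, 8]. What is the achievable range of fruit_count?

Substituting into the N_uptake equation gives N_uptake = -mulch_depth - 6.
soil_moisture becomes -3*mulch_depth + 11.
Substituting into the leaf_area equation gives leaf_area = -6*mulch_depth + 19.
Substituting into the fruit_count equation gives fruit_count = -18*mulch_depth + 53.
Linear in mulch_depth, so extremes are at the endpoints: mulch_depth = -6 gives fruit_count = 161; mulch_depth = 8 gives fruit_count = -91.

-91 to 161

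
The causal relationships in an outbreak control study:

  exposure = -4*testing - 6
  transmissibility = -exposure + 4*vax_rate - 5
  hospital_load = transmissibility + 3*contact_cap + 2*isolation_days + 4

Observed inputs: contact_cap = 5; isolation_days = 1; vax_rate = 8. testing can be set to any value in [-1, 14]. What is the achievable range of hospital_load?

50 to 110

Substituting into the transmissibility equation gives transmissibility = 4*testing + 33.
This gives hospital_load = 4*testing + 54.
Linear in testing, so extremes are at the endpoints: testing = -1 gives hospital_load = 50; testing = 14 gives hospital_load = 110.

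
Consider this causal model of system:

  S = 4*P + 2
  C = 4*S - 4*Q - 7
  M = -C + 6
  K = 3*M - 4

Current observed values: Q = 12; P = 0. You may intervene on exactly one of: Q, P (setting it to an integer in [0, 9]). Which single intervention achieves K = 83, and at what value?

Intervening on Q: with other inputs at their observed values, K = 12*Q + 11. Solving for 83 gives Q = 6, within [0, 9].
Intervening on P: K = -48*P + 155. Reaching 83 requires P = 3/2, not an integer.

set Q = 6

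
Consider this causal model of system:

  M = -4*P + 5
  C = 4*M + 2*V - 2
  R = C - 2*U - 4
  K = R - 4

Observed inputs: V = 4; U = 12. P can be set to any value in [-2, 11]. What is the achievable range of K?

Substituting into the C equation gives C = -16*P + 26.
So R = -16*P - 2.
Substituting into the K equation gives K = -16*P - 6.
Linear in P, so extremes are at the endpoints: P = -2 gives K = 26; P = 11 gives K = -182.

-182 to 26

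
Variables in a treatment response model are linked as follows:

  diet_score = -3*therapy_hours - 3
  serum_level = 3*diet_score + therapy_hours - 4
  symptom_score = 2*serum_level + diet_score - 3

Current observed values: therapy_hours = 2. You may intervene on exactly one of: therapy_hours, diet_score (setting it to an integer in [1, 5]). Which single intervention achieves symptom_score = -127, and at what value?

set therapy_hours = 5

Intervening on therapy_hours: with other inputs at their observed values, symptom_score = -19*therapy_hours - 32. Solving for -127 gives therapy_hours = 5, within [1, 5].
Intervening on diet_score: symptom_score = 7*diet_score - 7. Reaching -127 requires diet_score = -120/7, not an integer.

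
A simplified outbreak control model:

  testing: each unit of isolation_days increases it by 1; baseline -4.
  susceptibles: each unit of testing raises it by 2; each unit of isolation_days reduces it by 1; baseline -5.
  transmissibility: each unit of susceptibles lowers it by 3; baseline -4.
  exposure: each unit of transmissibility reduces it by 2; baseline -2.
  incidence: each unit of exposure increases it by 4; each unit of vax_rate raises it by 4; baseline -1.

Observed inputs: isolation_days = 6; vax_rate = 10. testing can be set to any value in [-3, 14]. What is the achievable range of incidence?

-345 to 471

Intervening on testing fixes its value directly, overriding its dependence on isolation_days.
Substituting into the susceptibles equation gives susceptibles = 2*testing - 11.
This gives transmissibility = -6*testing + 29.
This gives exposure = 12*testing - 60.
Substituting into the incidence equation gives incidence = 48*testing - 201.
Linear in testing, so extremes are at the endpoints: testing = -3 gives incidence = -345; testing = 14 gives incidence = 471.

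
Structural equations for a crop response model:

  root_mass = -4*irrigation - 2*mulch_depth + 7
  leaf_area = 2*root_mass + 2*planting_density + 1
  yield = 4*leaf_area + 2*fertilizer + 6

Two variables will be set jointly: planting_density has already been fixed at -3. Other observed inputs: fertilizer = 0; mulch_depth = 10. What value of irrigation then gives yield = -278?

With planting_density held at -3:
Substituting into the root_mass equation gives root_mass = -4*irrigation - 13.
So leaf_area = -8*irrigation - 31.
Substituting into the yield equation gives yield = -32*irrigation - 118.
Solve -32*irrigation - 118 = -278: irrigation = (-278 + 118) / -32 = 5.

irrigation = 5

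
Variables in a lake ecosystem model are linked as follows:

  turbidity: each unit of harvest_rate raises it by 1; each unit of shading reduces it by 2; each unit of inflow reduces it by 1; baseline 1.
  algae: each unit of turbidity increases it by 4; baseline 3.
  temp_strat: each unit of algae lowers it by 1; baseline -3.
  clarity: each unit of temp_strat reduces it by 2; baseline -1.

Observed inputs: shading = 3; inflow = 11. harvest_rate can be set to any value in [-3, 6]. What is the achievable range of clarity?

Substituting into the turbidity equation gives turbidity = harvest_rate - 16.
Substituting into the algae equation gives algae = 4*harvest_rate - 61.
Substituting into the temp_strat equation gives temp_strat = -4*harvest_rate + 58.
So clarity = 8*harvest_rate - 117.
Linear in harvest_rate, so extremes are at the endpoints: harvest_rate = -3 gives clarity = -141; harvest_rate = 6 gives clarity = -69.

-141 to -69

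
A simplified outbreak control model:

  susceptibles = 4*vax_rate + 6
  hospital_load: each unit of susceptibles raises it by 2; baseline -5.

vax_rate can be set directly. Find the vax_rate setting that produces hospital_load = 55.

Substituting into the hospital_load equation gives hospital_load = 8*vax_rate + 7.
Solve 8*vax_rate + 7 = 55: vax_rate = (55 - 7) / 8 = 6.

vax_rate = 6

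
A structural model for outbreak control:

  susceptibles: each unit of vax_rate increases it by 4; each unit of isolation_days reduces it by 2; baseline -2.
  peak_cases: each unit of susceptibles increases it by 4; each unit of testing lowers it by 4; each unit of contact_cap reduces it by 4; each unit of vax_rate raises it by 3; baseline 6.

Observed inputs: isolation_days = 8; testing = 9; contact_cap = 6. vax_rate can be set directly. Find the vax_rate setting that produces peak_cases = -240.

vax_rate = -6

Substituting into the susceptibles equation gives susceptibles = 4*vax_rate - 18.
So peak_cases = 19*vax_rate - 126.
Solve 19*vax_rate - 126 = -240: vax_rate = (-240 + 126) / 19 = -6.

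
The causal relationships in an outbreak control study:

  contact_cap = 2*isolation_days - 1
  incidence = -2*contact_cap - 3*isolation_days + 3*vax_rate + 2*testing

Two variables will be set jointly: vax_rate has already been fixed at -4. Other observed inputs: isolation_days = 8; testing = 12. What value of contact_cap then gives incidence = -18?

contact_cap = 3

With vax_rate held at -4:
Intervening on contact_cap fixes its value directly, overriding its dependence on isolation_days.
Substituting into the incidence equation gives incidence = -2*contact_cap - 12.
Solve -2*contact_cap - 12 = -18: contact_cap = (-18 + 12) / -2 = 3.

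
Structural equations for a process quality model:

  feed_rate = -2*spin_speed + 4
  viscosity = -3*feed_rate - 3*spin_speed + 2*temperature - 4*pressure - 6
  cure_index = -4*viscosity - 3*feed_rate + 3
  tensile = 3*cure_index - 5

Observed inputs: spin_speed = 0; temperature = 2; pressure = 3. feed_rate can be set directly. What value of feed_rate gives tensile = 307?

feed_rate = 5

Intervening on feed_rate fixes its value directly, overriding its dependence on spin_speed.
Substituting into the viscosity equation gives viscosity = -3*feed_rate - 14.
cure_index becomes 9*feed_rate + 59.
So tensile = 27*feed_rate + 172.
Solve 27*feed_rate + 172 = 307: feed_rate = (307 - 172) / 27 = 5.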